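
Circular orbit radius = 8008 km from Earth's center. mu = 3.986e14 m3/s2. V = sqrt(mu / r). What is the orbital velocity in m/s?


V = sqrt(3.986e14 / 8008000) = 7055 m/s

7055 m/s


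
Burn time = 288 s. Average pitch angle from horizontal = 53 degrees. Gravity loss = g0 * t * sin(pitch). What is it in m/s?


GL = 9.81 * 288 * sin(53 deg) = 2256 m/s

2256 m/s


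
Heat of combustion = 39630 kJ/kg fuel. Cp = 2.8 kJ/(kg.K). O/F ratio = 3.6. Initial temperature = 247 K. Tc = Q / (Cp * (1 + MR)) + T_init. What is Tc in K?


Tc = 39630 / (2.8 * (1 + 3.6)) + 247 = 3324 K

3324 K


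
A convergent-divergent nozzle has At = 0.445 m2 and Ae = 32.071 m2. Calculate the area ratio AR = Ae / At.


AR = 32.071 / 0.445 = 72.1

72.1


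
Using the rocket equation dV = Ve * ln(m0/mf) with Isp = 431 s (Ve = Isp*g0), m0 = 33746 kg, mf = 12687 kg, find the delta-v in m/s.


Ve = 431 * 9.81 = 4228.11 m/s
dV = 4228.11 * ln(33746/12687) = 4136 m/s

4136 m/s


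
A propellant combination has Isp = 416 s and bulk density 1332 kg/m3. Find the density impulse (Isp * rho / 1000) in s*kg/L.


rho*Isp = 416 * 1332 / 1000 = 554 s*kg/L

554 s*kg/L


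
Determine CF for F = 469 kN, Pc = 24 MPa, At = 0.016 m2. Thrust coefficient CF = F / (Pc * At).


CF = 469000 / (24e6 * 0.016) = 1.22

1.22


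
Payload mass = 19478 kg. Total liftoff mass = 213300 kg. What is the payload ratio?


PR = 19478 / 213300 = 0.0913

0.0913


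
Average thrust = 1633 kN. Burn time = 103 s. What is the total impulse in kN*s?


It = 1633 * 103 = 168199 kN*s

168199 kN*s


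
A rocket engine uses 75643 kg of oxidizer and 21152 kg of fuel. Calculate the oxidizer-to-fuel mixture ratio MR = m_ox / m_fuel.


MR = 75643 / 21152 = 3.58

3.58


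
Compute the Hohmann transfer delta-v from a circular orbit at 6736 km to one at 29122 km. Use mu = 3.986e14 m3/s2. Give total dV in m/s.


V1 = sqrt(mu/r1) = 7692.5 m/s
dV1 = V1*(sqrt(2*r2/(r1+r2)) - 1) = 2111.43 m/s
V2 = sqrt(mu/r2) = 3699.63 m/s
dV2 = V2*(1 - sqrt(2*r1/(r1+r2))) = 1431.95 m/s
Total dV = 3543 m/s

3543 m/s


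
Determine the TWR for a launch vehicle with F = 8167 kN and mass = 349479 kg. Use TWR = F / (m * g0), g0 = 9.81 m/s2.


TWR = 8167000 / (349479 * 9.81) = 2.38

2.38


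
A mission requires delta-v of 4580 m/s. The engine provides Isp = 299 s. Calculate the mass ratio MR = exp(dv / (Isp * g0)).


Ve = 299 * 9.81 = 2933.19 m/s
MR = exp(4580 / 2933.19) = 4.766

4.766


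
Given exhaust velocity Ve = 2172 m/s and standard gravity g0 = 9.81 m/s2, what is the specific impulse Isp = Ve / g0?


Isp = Ve / g0 = 2172 / 9.81 = 221.4 s

221.4 s


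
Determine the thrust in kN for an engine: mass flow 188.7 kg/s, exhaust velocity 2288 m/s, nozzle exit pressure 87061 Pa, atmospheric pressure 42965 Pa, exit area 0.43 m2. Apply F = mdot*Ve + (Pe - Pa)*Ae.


F = 188.7 * 2288 + (87061 - 42965) * 0.43 = 450707.0 N = 450.7 kN

450.7 kN


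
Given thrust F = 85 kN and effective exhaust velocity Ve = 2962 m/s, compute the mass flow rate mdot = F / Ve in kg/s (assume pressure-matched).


mdot = F / Ve = 85000 / 2962 = 28.7 kg/s

28.7 kg/s


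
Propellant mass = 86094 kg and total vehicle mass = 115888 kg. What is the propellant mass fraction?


PMF = 86094 / 115888 = 0.743

0.743


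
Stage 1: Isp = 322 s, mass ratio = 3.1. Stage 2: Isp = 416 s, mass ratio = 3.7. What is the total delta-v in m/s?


dV1 = 322 * 9.81 * ln(3.1) = 3573.9 m/s
dV2 = 416 * 9.81 * ln(3.7) = 5339.3 m/s
Total dV = 3573.9 + 5339.3 = 8913.2 m/s ~ 8913 m/s

8913 m/s


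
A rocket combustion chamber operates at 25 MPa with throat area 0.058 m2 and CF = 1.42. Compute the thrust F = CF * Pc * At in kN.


F = 1.42 * 25e6 * 0.058 = 2.0590e+06 N = 2059.0 kN

2059.0 kN


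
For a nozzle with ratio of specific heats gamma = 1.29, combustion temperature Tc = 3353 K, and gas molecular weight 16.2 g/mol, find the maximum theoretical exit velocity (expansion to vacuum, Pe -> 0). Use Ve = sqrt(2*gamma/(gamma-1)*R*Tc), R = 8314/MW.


R = 8314 / 16.2 = 513.21 J/(kg.K)
Ve = sqrt(2 * 1.29 / (1.29 - 1) * 513.21 * 3353) = 3913 m/s

3913 m/s


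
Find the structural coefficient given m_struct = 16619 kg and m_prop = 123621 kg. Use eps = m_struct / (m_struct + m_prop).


eps = 16619 / (16619 + 123621) = 0.1185

0.1185


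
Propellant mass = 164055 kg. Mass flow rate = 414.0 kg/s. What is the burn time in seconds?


tb = 164055 / 414.0 = 396.3 s

396.3 s


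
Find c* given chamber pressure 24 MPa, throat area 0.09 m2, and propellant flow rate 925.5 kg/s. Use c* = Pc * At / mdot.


c* = 24e6 * 0.09 / 925.5 = 2334 m/s

2334 m/s


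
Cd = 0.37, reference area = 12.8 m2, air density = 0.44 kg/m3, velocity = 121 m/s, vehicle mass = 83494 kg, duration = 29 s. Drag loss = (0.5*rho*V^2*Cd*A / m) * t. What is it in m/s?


D = 0.5 * 0.44 * 121^2 * 0.37 * 12.8 = 15254.75 N
a = 15254.75 / 83494 = 0.1827 m/s2
dV = 0.1827 * 29 = 5.3 m/s

5.3 m/s


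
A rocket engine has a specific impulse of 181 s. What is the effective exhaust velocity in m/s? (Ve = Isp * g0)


Ve = Isp * g0 = 181 * 9.81 = 1775.6 m/s

1775.6 m/s


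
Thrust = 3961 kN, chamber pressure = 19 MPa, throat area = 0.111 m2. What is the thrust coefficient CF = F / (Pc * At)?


CF = 3961000 / (19e6 * 0.111) = 1.88

1.88


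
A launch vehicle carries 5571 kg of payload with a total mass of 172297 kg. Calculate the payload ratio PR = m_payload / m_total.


PR = 5571 / 172297 = 0.0323

0.0323


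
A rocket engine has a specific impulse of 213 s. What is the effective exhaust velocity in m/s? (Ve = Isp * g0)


Ve = Isp * g0 = 213 * 9.81 = 2089.5 m/s

2089.5 m/s


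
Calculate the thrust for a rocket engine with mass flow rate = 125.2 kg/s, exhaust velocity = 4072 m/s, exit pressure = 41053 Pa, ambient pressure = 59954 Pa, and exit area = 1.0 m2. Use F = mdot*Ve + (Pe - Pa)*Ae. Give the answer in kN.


F = 125.2 * 4072 + (41053 - 59954) * 1.0 = 490913.0 N = 490.9 kN

490.9 kN


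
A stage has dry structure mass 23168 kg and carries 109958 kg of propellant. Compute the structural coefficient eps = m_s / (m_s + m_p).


eps = 23168 / (23168 + 109958) = 0.174

0.174


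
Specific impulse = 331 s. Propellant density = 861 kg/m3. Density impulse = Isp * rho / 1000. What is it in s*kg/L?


rho*Isp = 331 * 861 / 1000 = 285 s*kg/L

285 s*kg/L


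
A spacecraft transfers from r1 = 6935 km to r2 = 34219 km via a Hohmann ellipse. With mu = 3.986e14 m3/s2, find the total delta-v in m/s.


V1 = sqrt(mu/r1) = 7581.33 m/s
dV1 = V1*(sqrt(2*r2/(r1+r2)) - 1) = 2195.27 m/s
V2 = sqrt(mu/r2) = 3412.99 m/s
dV2 = V2*(1 - sqrt(2*r1/(r1+r2))) = 1431.61 m/s
Total dV = 3627 m/s

3627 m/s


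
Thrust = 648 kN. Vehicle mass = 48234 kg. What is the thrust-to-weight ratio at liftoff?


TWR = 648000 / (48234 * 9.81) = 1.37

1.37


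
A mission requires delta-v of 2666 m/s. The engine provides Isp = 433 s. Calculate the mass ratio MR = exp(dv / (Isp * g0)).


Ve = 433 * 9.81 = 4247.73 m/s
MR = exp(2666 / 4247.73) = 1.873

1.873


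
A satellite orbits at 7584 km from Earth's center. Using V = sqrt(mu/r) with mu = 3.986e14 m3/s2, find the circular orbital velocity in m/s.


V = sqrt(3.986e14 / 7584000) = 7250 m/s

7250 m/s


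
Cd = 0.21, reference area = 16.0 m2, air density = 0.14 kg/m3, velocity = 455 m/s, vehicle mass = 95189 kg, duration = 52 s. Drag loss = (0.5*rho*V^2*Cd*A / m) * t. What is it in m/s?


D = 0.5 * 0.14 * 455^2 * 0.21 * 16.0 = 48692.28 N
a = 48692.28 / 95189 = 0.5115 m/s2
dV = 0.5115 * 52 = 26.6 m/s

26.6 m/s


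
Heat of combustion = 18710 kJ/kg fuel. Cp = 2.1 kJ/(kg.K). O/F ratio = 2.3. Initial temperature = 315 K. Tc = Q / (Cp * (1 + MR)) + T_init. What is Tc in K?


Tc = 18710 / (2.1 * (1 + 2.3)) + 315 = 3015 K

3015 K


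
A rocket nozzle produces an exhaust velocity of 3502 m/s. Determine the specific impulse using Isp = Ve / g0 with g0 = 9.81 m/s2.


Isp = Ve / g0 = 3502 / 9.81 = 357.0 s

357.0 s


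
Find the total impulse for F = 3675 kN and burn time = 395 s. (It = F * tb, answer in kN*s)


It = 3675 * 395 = 1451625 kN*s

1451625 kN*s


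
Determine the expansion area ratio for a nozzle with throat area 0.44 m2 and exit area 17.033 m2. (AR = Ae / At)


AR = 17.033 / 0.44 = 38.7

38.7


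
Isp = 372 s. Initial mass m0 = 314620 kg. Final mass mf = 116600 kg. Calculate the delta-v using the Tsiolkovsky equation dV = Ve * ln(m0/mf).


Ve = 372 * 9.81 = 3649.32 m/s
dV = 3649.32 * ln(314620/116600) = 3622 m/s

3622 m/s


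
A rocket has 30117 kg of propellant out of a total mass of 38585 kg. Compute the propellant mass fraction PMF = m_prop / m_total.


PMF = 30117 / 38585 = 0.781

0.781


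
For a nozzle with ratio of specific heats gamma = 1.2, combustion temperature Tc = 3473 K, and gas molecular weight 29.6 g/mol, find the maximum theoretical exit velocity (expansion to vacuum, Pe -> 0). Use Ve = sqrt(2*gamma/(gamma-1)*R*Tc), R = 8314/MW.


R = 8314 / 29.6 = 280.88 J/(kg.K)
Ve = sqrt(2 * 1.2 / (1.2 - 1) * 280.88 * 3473) = 3421 m/s

3421 m/s


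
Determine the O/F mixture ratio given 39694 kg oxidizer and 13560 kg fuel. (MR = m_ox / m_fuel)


MR = 39694 / 13560 = 2.93

2.93


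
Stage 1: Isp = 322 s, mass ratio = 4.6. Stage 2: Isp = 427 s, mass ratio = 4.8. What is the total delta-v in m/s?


dV1 = 322 * 9.81 * ln(4.6) = 4820.5 m/s
dV2 = 427 * 9.81 * ln(4.8) = 6570.7 m/s
Total dV = 4820.5 + 6570.7 = 11391.2 m/s ~ 11391 m/s

11391 m/s


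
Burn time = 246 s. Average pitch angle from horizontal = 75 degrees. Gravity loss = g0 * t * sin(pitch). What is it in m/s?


GL = 9.81 * 246 * sin(75 deg) = 2331 m/s

2331 m/s


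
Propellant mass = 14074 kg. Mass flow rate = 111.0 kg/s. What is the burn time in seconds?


tb = 14074 / 111.0 = 126.8 s

126.8 s


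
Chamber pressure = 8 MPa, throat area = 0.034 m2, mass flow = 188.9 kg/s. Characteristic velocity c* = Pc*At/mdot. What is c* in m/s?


c* = 8e6 * 0.034 / 188.9 = 1440 m/s

1440 m/s


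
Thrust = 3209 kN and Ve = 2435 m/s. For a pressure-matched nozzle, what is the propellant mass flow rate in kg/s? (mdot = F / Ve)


mdot = F / Ve = 3209000 / 2435 = 1317.9 kg/s

1317.9 kg/s


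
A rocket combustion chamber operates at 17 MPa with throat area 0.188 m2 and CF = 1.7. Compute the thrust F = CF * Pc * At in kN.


F = 1.7 * 17e6 * 0.188 = 5.4332e+06 N = 5433.2 kN

5433.2 kN


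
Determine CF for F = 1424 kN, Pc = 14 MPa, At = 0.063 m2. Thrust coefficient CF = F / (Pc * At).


CF = 1424000 / (14e6 * 0.063) = 1.61

1.61


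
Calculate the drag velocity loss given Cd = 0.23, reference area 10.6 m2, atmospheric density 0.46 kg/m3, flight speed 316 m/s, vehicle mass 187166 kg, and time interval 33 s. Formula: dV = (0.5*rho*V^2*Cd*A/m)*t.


D = 0.5 * 0.46 * 316^2 * 0.23 * 10.6 = 55993.25 N
a = 55993.25 / 187166 = 0.2992 m/s2
dV = 0.2992 * 33 = 9.9 m/s

9.9 m/s


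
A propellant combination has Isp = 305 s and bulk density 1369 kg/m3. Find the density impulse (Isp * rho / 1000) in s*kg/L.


rho*Isp = 305 * 1369 / 1000 = 418 s*kg/L

418 s*kg/L


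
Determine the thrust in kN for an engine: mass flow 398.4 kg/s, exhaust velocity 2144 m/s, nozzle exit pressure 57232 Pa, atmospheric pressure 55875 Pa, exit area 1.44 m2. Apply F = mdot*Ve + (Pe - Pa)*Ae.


F = 398.4 * 2144 + (57232 - 55875) * 1.44 = 856124.0 N = 856.1 kN

856.1 kN


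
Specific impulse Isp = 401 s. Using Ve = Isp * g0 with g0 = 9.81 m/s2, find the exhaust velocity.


Ve = Isp * g0 = 401 * 9.81 = 3933.8 m/s

3933.8 m/s


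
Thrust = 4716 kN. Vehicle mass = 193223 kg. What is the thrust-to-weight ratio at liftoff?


TWR = 4716000 / (193223 * 9.81) = 2.49

2.49


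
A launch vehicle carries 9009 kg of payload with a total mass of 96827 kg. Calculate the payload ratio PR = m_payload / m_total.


PR = 9009 / 96827 = 0.093

0.093


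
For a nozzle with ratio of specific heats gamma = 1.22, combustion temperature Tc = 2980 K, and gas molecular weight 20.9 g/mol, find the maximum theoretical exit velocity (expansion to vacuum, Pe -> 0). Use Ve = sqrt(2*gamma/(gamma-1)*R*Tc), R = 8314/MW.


R = 8314 / 20.9 = 397.8 J/(kg.K)
Ve = sqrt(2 * 1.22 / (1.22 - 1) * 397.8 * 2980) = 3626 m/s

3626 m/s


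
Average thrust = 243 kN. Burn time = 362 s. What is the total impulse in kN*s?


It = 243 * 362 = 87966 kN*s

87966 kN*s


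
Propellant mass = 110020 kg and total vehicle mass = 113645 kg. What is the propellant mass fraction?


PMF = 110020 / 113645 = 0.968

0.968


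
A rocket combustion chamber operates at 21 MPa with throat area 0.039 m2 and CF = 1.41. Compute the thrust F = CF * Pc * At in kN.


F = 1.41 * 21e6 * 0.039 = 1.1548e+06 N = 1154.8 kN

1154.8 kN


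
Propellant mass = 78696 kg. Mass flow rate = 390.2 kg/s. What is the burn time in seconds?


tb = 78696 / 390.2 = 201.7 s

201.7 s


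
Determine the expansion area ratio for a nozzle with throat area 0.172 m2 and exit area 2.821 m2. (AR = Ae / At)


AR = 2.821 / 0.172 = 16.4

16.4


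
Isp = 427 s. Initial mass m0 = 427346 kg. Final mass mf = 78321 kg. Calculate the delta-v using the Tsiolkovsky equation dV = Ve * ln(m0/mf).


Ve = 427 * 9.81 = 4188.87 m/s
dV = 4188.87 * ln(427346/78321) = 7108 m/s

7108 m/s


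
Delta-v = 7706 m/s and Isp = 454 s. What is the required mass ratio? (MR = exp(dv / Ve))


Ve = 454 * 9.81 = 4453.74 m/s
MR = exp(7706 / 4453.74) = 5.642

5.642


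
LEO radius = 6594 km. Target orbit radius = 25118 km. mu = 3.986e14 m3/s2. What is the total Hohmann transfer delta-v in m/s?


V1 = sqrt(mu/r1) = 7774.89 m/s
dV1 = V1*(sqrt(2*r2/(r1+r2)) - 1) = 2010.77 m/s
V2 = sqrt(mu/r2) = 3983.6 m/s
dV2 = V2*(1 - sqrt(2*r1/(r1+r2))) = 1414.66 m/s
Total dV = 3425 m/s

3425 m/s


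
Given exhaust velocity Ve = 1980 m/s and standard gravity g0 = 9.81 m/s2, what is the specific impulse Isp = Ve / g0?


Isp = Ve / g0 = 1980 / 9.81 = 201.8 s

201.8 s


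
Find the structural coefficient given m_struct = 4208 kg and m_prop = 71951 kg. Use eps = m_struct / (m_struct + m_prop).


eps = 4208 / (4208 + 71951) = 0.0553

0.0553


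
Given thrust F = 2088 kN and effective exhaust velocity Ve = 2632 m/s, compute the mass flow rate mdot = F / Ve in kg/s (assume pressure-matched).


mdot = F / Ve = 2088000 / 2632 = 793.3 kg/s

793.3 kg/s


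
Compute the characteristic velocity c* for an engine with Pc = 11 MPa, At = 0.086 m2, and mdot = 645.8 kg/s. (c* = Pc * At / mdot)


c* = 11e6 * 0.086 / 645.8 = 1465 m/s

1465 m/s


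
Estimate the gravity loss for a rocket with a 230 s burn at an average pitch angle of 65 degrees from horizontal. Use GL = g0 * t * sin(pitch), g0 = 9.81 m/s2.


GL = 9.81 * 230 * sin(65 deg) = 2045 m/s

2045 m/s


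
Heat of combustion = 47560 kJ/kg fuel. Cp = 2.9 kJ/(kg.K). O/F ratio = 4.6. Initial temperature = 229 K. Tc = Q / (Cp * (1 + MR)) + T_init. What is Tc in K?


Tc = 47560 / (2.9 * (1 + 4.6)) + 229 = 3158 K

3158 K


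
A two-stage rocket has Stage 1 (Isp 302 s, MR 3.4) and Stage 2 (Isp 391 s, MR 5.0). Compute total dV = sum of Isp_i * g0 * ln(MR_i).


dV1 = 302 * 9.81 * ln(3.4) = 3625.6 m/s
dV2 = 391 * 9.81 * ln(5.0) = 6173.3 m/s
Total dV = 3625.6 + 6173.3 = 9798.9 m/s ~ 9799 m/s

9799 m/s


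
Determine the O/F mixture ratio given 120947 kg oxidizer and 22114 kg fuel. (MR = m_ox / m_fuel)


MR = 120947 / 22114 = 5.47

5.47


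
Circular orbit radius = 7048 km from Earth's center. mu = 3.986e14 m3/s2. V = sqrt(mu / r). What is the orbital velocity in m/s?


V = sqrt(3.986e14 / 7048000) = 7520 m/s

7520 m/s


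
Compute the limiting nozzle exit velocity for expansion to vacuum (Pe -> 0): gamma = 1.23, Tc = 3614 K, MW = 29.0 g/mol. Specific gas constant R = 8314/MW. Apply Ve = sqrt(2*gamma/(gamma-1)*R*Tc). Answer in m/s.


R = 8314 / 29.0 = 286.69 J/(kg.K)
Ve = sqrt(2 * 1.23 / (1.23 - 1) * 286.69 * 3614) = 3329 m/s

3329 m/s


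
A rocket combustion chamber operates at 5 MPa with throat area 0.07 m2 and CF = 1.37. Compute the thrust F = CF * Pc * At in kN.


F = 1.37 * 5e6 * 0.07 = 479500.0 N = 479.5 kN

479.5 kN


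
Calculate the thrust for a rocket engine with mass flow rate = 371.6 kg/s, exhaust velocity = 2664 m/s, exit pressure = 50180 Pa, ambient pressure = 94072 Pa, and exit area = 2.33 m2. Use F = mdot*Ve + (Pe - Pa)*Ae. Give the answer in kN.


F = 371.6 * 2664 + (50180 - 94072) * 2.33 = 887674.0 N = 887.7 kN

887.7 kN


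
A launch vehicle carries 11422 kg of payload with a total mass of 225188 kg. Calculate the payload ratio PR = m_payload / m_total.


PR = 11422 / 225188 = 0.0507

0.0507


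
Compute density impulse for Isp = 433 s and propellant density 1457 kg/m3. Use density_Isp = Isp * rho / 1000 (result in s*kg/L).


rho*Isp = 433 * 1457 / 1000 = 631 s*kg/L

631 s*kg/L


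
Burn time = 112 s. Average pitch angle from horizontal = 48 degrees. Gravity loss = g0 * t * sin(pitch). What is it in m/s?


GL = 9.81 * 112 * sin(48 deg) = 817 m/s

817 m/s


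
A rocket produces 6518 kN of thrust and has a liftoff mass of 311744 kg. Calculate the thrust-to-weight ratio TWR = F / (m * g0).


TWR = 6518000 / (311744 * 9.81) = 2.13

2.13


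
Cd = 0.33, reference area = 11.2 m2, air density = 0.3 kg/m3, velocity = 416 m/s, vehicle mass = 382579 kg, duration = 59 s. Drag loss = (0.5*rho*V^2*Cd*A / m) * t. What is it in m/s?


D = 0.5 * 0.3 * 416^2 * 0.33 * 11.2 = 95942.25 N
a = 95942.25 / 382579 = 0.2508 m/s2
dV = 0.2508 * 59 = 14.8 m/s

14.8 m/s


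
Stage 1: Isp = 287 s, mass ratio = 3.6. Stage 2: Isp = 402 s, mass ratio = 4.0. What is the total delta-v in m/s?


dV1 = 287 * 9.81 * ln(3.6) = 3606.4 m/s
dV2 = 402 * 9.81 * ln(4.0) = 5467.0 m/s
Total dV = 3606.4 + 5467.0 = 9073.4 m/s ~ 9073 m/s

9073 m/s


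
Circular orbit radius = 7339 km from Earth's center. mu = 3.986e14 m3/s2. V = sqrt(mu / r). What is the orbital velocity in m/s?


V = sqrt(3.986e14 / 7339000) = 7370 m/s

7370 m/s


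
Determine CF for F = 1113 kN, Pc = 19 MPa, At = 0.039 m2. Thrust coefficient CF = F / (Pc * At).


CF = 1113000 / (19e6 * 0.039) = 1.5

1.5


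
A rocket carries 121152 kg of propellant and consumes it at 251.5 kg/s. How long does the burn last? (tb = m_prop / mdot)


tb = 121152 / 251.5 = 481.7 s

481.7 s


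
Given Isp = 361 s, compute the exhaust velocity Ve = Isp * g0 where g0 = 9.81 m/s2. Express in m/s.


Ve = Isp * g0 = 361 * 9.81 = 3541.4 m/s

3541.4 m/s


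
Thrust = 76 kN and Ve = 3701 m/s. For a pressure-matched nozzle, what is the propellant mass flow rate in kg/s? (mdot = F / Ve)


mdot = F / Ve = 76000 / 3701 = 20.5 kg/s

20.5 kg/s


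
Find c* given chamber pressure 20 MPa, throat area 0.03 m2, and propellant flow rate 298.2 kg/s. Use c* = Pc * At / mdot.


c* = 20e6 * 0.03 / 298.2 = 2012 m/s

2012 m/s


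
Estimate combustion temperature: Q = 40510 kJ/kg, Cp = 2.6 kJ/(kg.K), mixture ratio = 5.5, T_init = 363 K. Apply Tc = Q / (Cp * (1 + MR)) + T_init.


Tc = 40510 / (2.6 * (1 + 5.5)) + 363 = 2760 K

2760 K


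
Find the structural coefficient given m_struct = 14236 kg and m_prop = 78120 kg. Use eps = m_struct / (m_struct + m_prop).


eps = 14236 / (14236 + 78120) = 0.1541

0.1541


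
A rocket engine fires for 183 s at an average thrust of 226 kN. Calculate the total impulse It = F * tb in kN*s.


It = 226 * 183 = 41358 kN*s

41358 kN*s


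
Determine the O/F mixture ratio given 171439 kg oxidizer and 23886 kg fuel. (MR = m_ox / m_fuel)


MR = 171439 / 23886 = 7.18

7.18


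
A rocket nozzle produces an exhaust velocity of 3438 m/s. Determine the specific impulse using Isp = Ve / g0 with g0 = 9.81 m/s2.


Isp = Ve / g0 = 3438 / 9.81 = 350.5 s

350.5 s


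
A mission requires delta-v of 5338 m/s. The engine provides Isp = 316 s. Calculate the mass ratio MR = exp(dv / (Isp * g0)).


Ve = 316 * 9.81 = 3099.96 m/s
MR = exp(5338 / 3099.96) = 5.595

5.595


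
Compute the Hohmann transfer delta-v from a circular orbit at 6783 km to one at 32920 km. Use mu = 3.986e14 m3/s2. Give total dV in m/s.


V1 = sqrt(mu/r1) = 7665.8 m/s
dV1 = V1*(sqrt(2*r2/(r1+r2)) - 1) = 2205.87 m/s
V2 = sqrt(mu/r2) = 3479.68 m/s
dV2 = V2*(1 - sqrt(2*r1/(r1+r2))) = 1445.67 m/s
Total dV = 3652 m/s

3652 m/s


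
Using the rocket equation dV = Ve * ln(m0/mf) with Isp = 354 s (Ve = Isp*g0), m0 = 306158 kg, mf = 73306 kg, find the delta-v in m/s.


Ve = 354 * 9.81 = 3472.74 m/s
dV = 3472.74 * ln(306158/73306) = 4964 m/s

4964 m/s


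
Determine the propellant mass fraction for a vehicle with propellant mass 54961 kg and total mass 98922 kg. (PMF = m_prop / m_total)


PMF = 54961 / 98922 = 0.556

0.556


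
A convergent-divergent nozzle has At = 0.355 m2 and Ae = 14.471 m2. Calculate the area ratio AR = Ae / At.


AR = 14.471 / 0.355 = 40.8

40.8


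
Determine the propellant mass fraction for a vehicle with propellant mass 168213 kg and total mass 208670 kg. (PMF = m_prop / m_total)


PMF = 168213 / 208670 = 0.806

0.806


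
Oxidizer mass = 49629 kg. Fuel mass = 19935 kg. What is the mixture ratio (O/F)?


MR = 49629 / 19935 = 2.49

2.49


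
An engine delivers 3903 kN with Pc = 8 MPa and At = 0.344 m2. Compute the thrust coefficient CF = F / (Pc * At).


CF = 3903000 / (8e6 * 0.344) = 1.42

1.42


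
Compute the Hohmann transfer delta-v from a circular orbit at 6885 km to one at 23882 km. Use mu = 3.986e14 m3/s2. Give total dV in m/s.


V1 = sqrt(mu/r1) = 7608.81 m/s
dV1 = V1*(sqrt(2*r2/(r1+r2)) - 1) = 1871.54 m/s
V2 = sqrt(mu/r2) = 4085.39 m/s
dV2 = V2*(1 - sqrt(2*r1/(r1+r2))) = 1352.27 m/s
Total dV = 3224 m/s

3224 m/s


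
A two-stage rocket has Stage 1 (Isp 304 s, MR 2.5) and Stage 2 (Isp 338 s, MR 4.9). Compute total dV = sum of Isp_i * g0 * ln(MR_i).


dV1 = 304 * 9.81 * ln(2.5) = 2732.6 m/s
dV2 = 338 * 9.81 * ln(4.9) = 5269.6 m/s
Total dV = 2732.6 + 5269.6 = 8002.2 m/s ~ 8002 m/s

8002 m/s


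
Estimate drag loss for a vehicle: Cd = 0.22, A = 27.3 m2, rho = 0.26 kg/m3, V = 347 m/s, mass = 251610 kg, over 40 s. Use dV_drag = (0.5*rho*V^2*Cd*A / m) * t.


D = 0.5 * 0.26 * 347^2 * 0.22 * 27.3 = 94012.94 N
a = 94012.94 / 251610 = 0.3736 m/s2
dV = 0.3736 * 40 = 14.9 m/s

14.9 m/s


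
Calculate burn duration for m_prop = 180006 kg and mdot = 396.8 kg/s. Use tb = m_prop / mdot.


tb = 180006 / 396.8 = 453.6 s

453.6 s


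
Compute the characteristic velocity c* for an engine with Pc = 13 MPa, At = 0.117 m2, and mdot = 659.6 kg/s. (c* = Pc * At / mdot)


c* = 13e6 * 0.117 / 659.6 = 2306 m/s

2306 m/s


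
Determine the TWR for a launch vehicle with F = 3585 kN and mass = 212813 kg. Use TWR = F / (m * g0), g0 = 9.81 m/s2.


TWR = 3585000 / (212813 * 9.81) = 1.72

1.72


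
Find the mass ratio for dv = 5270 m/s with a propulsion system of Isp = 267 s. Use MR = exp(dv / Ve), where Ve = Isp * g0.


Ve = 267 * 9.81 = 2619.27 m/s
MR = exp(5270 / 2619.27) = 7.478

7.478


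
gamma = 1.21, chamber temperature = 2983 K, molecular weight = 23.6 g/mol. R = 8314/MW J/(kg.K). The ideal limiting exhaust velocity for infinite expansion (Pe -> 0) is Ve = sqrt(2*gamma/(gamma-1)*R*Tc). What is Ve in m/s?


R = 8314 / 23.6 = 352.29 J/(kg.K)
Ve = sqrt(2 * 1.21 / (1.21 - 1) * 352.29 * 2983) = 3480 m/s

3480 m/s


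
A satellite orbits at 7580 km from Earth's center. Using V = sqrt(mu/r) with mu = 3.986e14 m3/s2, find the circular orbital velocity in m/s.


V = sqrt(3.986e14 / 7580000) = 7252 m/s

7252 m/s


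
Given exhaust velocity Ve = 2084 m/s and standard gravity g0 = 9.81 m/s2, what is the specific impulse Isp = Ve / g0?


Isp = Ve / g0 = 2084 / 9.81 = 212.4 s

212.4 s


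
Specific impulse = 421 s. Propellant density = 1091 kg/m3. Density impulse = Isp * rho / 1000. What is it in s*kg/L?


rho*Isp = 421 * 1091 / 1000 = 459 s*kg/L

459 s*kg/L


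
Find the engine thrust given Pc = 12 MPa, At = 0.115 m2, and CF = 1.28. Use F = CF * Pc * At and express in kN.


F = 1.28 * 12e6 * 0.115 = 1.7664e+06 N = 1766.4 kN

1766.4 kN


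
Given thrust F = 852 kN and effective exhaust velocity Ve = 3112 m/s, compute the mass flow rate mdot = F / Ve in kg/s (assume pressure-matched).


mdot = F / Ve = 852000 / 3112 = 273.8 kg/s

273.8 kg/s


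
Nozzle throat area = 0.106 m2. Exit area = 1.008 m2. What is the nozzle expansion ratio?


AR = 1.008 / 0.106 = 9.5

9.5


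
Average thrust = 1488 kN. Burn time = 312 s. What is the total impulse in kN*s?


It = 1488 * 312 = 464256 kN*s

464256 kN*s


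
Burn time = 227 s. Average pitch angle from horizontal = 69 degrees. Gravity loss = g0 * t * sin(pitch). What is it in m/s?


GL = 9.81 * 227 * sin(69 deg) = 2079 m/s

2079 m/s


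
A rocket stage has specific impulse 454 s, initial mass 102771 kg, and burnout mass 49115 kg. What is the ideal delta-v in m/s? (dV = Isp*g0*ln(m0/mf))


Ve = 454 * 9.81 = 4453.74 m/s
dV = 4453.74 * ln(102771/49115) = 3288 m/s

3288 m/s


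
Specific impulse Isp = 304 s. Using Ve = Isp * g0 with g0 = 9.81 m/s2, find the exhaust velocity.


Ve = Isp * g0 = 304 * 9.81 = 2982.2 m/s

2982.2 m/s


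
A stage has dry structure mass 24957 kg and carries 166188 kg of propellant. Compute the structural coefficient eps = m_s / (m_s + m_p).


eps = 24957 / (24957 + 166188) = 0.1306

0.1306


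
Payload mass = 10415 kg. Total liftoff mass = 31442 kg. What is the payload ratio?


PR = 10415 / 31442 = 0.3312

0.3312


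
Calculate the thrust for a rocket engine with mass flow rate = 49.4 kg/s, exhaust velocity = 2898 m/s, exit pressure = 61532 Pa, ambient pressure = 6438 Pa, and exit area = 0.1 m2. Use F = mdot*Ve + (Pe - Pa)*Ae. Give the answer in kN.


F = 49.4 * 2898 + (61532 - 6438) * 0.1 = 148671.0 N = 148.7 kN

148.7 kN


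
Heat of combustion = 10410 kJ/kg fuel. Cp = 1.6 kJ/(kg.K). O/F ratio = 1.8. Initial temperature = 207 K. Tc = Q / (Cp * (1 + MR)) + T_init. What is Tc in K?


Tc = 10410 / (1.6 * (1 + 1.8)) + 207 = 2531 K

2531 K


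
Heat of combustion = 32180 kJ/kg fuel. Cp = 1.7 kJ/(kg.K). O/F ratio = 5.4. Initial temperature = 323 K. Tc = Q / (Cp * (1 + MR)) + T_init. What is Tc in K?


Tc = 32180 / (1.7 * (1 + 5.4)) + 323 = 3281 K

3281 K


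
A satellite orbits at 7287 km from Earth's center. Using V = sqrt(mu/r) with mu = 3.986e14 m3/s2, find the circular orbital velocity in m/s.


V = sqrt(3.986e14 / 7287000) = 7396 m/s

7396 m/s


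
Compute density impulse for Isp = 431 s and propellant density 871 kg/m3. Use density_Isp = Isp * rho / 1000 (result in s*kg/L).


rho*Isp = 431 * 871 / 1000 = 375 s*kg/L

375 s*kg/L


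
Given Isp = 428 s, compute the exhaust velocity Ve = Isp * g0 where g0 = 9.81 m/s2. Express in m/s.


Ve = Isp * g0 = 428 * 9.81 = 4198.7 m/s

4198.7 m/s


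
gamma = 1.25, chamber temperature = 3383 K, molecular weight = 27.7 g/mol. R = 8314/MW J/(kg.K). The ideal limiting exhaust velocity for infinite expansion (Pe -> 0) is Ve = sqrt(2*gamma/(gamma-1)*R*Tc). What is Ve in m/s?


R = 8314 / 27.7 = 300.14 J/(kg.K)
Ve = sqrt(2 * 1.25 / (1.25 - 1) * 300.14 * 3383) = 3187 m/s

3187 m/s


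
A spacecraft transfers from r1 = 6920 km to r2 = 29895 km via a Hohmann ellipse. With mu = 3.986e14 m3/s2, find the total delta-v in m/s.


V1 = sqrt(mu/r1) = 7589.54 m/s
dV1 = V1*(sqrt(2*r2/(r1+r2)) - 1) = 2082.48 m/s
V2 = sqrt(mu/r2) = 3651.48 m/s
dV2 = V2*(1 - sqrt(2*r1/(r1+r2))) = 1412.63 m/s
Total dV = 3495 m/s

3495 m/s


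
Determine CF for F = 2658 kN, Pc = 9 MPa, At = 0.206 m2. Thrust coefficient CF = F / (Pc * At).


CF = 2658000 / (9e6 * 0.206) = 1.43

1.43


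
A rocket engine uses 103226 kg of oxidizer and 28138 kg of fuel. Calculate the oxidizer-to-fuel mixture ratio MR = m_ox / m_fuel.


MR = 103226 / 28138 = 3.67

3.67


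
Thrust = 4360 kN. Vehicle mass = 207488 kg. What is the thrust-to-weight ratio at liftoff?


TWR = 4360000 / (207488 * 9.81) = 2.14

2.14


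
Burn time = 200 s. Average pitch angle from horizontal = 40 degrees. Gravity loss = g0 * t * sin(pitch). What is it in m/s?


GL = 9.81 * 200 * sin(40 deg) = 1261 m/s

1261 m/s


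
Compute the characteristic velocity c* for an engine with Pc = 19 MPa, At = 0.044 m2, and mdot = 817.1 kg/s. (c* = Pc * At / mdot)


c* = 19e6 * 0.044 / 817.1 = 1023 m/s

1023 m/s


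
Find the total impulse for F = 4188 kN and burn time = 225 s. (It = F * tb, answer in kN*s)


It = 4188 * 225 = 942300 kN*s

942300 kN*s


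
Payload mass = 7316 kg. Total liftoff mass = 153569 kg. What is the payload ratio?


PR = 7316 / 153569 = 0.0476

0.0476


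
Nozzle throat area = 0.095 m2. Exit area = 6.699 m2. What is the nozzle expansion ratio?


AR = 6.699 / 0.095 = 70.5

70.5


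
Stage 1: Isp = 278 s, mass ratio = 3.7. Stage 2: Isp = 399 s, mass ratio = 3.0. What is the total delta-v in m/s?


dV1 = 278 * 9.81 * ln(3.7) = 3568.1 m/s
dV2 = 399 * 9.81 * ln(3.0) = 4300.2 m/s
Total dV = 3568.1 + 4300.2 = 7868.3 m/s ~ 7868 m/s

7868 m/s


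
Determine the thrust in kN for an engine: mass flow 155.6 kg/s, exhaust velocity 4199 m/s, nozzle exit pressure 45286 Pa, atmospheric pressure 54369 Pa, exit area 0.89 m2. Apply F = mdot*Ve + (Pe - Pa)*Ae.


F = 155.6 * 4199 + (45286 - 54369) * 0.89 = 645281.0 N = 645.3 kN

645.3 kN


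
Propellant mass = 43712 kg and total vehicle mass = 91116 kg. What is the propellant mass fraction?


PMF = 43712 / 91116 = 0.48

0.48


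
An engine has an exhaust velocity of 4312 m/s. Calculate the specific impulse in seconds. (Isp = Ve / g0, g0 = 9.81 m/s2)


Isp = Ve / g0 = 4312 / 9.81 = 439.6 s

439.6 s


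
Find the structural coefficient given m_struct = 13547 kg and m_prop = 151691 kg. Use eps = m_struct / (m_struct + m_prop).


eps = 13547 / (13547 + 151691) = 0.082

0.082


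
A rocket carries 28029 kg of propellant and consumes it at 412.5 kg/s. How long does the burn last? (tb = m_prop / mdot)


tb = 28029 / 412.5 = 67.9 s

67.9 s


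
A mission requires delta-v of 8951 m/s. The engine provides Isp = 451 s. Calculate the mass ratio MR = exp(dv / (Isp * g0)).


Ve = 451 * 9.81 = 4424.31 m/s
MR = exp(8951 / 4424.31) = 7.562

7.562


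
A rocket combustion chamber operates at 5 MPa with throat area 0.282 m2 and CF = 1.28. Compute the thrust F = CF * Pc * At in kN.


F = 1.28 * 5e6 * 0.282 = 1.8048e+06 N = 1804.8 kN

1804.8 kN


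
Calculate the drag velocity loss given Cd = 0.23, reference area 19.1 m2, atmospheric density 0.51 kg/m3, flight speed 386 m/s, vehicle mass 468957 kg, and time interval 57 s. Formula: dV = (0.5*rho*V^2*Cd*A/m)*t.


D = 0.5 * 0.51 * 386^2 * 0.23 * 19.1 = 166907.55 N
a = 166907.55 / 468957 = 0.3559 m/s2
dV = 0.3559 * 57 = 20.3 m/s

20.3 m/s


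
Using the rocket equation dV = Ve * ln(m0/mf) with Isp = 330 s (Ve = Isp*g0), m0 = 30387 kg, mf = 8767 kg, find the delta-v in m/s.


Ve = 330 * 9.81 = 3237.3 m/s
dV = 3237.3 * ln(30387/8767) = 4024 m/s

4024 m/s


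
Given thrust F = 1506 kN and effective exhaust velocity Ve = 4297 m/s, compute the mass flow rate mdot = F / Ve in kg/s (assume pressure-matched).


mdot = F / Ve = 1506000 / 4297 = 350.5 kg/s

350.5 kg/s


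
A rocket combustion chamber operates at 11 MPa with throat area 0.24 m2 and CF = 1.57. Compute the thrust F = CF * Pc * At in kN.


F = 1.57 * 11e6 * 0.24 = 4.1448e+06 N = 4144.8 kN

4144.8 kN


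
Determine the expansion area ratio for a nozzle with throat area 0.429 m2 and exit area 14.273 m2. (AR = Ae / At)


AR = 14.273 / 0.429 = 33.3

33.3


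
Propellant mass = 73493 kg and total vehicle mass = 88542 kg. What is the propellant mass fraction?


PMF = 73493 / 88542 = 0.83

0.83


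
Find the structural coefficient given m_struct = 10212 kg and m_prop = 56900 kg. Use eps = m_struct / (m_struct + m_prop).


eps = 10212 / (10212 + 56900) = 0.1522

0.1522


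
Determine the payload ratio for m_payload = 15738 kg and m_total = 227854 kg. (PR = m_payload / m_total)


PR = 15738 / 227854 = 0.0691

0.0691


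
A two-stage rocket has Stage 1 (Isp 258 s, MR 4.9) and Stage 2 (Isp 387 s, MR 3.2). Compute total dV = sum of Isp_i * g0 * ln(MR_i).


dV1 = 258 * 9.81 * ln(4.9) = 4022.3 m/s
dV2 = 387 * 9.81 * ln(3.2) = 4415.9 m/s
Total dV = 4022.3 + 4415.9 = 8438.2 m/s ~ 8438 m/s

8438 m/s


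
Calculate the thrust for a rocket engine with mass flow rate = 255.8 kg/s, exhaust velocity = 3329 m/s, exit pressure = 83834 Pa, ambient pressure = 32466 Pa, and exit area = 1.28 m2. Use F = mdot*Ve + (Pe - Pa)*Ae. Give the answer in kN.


F = 255.8 * 3329 + (83834 - 32466) * 1.28 = 917309.0 N = 917.3 kN

917.3 kN


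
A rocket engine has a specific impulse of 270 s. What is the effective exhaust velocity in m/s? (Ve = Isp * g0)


Ve = Isp * g0 = 270 * 9.81 = 2648.7 m/s

2648.7 m/s


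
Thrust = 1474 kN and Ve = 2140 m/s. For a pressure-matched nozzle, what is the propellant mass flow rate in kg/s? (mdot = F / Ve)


mdot = F / Ve = 1474000 / 2140 = 688.8 kg/s

688.8 kg/s


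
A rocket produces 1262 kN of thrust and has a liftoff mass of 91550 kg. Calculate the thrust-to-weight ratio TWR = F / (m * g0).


TWR = 1262000 / (91550 * 9.81) = 1.41

1.41


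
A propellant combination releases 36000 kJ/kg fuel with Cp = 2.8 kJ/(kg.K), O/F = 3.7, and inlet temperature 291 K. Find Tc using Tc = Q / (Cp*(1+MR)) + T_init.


Tc = 36000 / (2.8 * (1 + 3.7)) + 291 = 3027 K

3027 K


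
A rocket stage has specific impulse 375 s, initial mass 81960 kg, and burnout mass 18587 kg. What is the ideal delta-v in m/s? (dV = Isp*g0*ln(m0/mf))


Ve = 375 * 9.81 = 3678.75 m/s
dV = 3678.75 * ln(81960/18587) = 5458 m/s

5458 m/s


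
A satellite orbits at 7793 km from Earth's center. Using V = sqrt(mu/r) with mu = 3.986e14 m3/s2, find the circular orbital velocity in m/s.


V = sqrt(3.986e14 / 7793000) = 7152 m/s

7152 m/s


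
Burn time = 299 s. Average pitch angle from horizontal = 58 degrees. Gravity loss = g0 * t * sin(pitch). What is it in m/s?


GL = 9.81 * 299 * sin(58 deg) = 2487 m/s

2487 m/s


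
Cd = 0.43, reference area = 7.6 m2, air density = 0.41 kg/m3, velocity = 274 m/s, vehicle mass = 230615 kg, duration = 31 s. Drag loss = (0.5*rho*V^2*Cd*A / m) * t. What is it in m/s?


D = 0.5 * 0.41 * 274^2 * 0.43 * 7.6 = 50296.42 N
a = 50296.42 / 230615 = 0.2181 m/s2
dV = 0.2181 * 31 = 6.8 m/s

6.8 m/s


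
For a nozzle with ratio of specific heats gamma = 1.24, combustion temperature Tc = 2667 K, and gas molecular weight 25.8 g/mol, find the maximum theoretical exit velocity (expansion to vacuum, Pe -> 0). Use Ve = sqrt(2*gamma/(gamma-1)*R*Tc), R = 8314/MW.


R = 8314 / 25.8 = 322.25 J/(kg.K)
Ve = sqrt(2 * 1.24 / (1.24 - 1) * 322.25 * 2667) = 2980 m/s

2980 m/s


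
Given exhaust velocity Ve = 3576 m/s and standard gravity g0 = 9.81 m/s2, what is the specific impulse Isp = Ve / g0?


Isp = Ve / g0 = 3576 / 9.81 = 364.5 s

364.5 s


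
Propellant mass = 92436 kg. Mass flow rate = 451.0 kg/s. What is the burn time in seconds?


tb = 92436 / 451.0 = 205.0 s

205.0 s


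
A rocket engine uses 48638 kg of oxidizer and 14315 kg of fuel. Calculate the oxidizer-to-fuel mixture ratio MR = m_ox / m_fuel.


MR = 48638 / 14315 = 3.4

3.4


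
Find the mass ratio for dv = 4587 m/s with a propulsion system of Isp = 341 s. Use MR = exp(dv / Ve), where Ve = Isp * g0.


Ve = 341 * 9.81 = 3345.21 m/s
MR = exp(4587 / 3345.21) = 3.94

3.94


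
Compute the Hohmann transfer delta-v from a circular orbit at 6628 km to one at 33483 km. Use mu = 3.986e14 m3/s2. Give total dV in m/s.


V1 = sqrt(mu/r1) = 7754.92 m/s
dV1 = V1*(sqrt(2*r2/(r1+r2)) - 1) = 2265.2 m/s
V2 = sqrt(mu/r2) = 3450.3 m/s
dV2 = V2*(1 - sqrt(2*r1/(r1+r2))) = 1466.8 m/s
Total dV = 3732 m/s

3732 m/s


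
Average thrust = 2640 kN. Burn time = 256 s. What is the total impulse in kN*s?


It = 2640 * 256 = 675840 kN*s

675840 kN*s


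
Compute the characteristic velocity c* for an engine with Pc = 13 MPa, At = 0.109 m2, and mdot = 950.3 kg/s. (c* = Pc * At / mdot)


c* = 13e6 * 0.109 / 950.3 = 1491 m/s

1491 m/s


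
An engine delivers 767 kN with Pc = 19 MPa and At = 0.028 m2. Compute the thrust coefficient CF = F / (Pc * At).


CF = 767000 / (19e6 * 0.028) = 1.44

1.44


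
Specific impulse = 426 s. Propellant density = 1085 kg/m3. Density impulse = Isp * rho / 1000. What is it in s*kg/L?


rho*Isp = 426 * 1085 / 1000 = 462 s*kg/L

462 s*kg/L


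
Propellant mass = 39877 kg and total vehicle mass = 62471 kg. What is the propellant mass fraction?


PMF = 39877 / 62471 = 0.638

0.638


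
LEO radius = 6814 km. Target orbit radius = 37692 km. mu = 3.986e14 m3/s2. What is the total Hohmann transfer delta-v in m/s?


V1 = sqrt(mu/r1) = 7648.35 m/s
dV1 = V1*(sqrt(2*r2/(r1+r2)) - 1) = 2305.66 m/s
V2 = sqrt(mu/r2) = 3251.95 m/s
dV2 = V2*(1 - sqrt(2*r1/(r1+r2))) = 1452.46 m/s
Total dV = 3758 m/s

3758 m/s


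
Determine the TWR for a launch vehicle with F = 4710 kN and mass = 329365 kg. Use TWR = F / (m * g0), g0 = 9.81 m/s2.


TWR = 4710000 / (329365 * 9.81) = 1.46

1.46


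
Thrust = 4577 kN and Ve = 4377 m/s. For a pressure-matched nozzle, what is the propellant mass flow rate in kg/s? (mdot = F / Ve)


mdot = F / Ve = 4577000 / 4377 = 1045.7 kg/s

1045.7 kg/s


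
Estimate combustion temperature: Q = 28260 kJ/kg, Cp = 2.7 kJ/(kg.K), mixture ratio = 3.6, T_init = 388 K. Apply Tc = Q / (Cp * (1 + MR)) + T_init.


Tc = 28260 / (2.7 * (1 + 3.6)) + 388 = 2663 K

2663 K


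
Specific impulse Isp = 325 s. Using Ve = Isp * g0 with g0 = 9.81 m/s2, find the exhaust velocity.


Ve = Isp * g0 = 325 * 9.81 = 3188.2 m/s

3188.2 m/s


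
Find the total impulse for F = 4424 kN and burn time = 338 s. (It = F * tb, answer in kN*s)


It = 4424 * 338 = 1495312 kN*s

1495312 kN*s


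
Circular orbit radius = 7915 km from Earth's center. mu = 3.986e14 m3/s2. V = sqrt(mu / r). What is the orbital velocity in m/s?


V = sqrt(3.986e14 / 7915000) = 7096 m/s

7096 m/s


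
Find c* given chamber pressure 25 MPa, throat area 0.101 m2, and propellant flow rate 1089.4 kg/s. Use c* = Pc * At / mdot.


c* = 25e6 * 0.101 / 1089.4 = 2318 m/s

2318 m/s


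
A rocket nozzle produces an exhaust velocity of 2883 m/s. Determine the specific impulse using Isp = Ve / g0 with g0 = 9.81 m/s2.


Isp = Ve / g0 = 2883 / 9.81 = 293.9 s

293.9 s


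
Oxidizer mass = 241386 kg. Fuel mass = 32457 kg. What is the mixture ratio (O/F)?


MR = 241386 / 32457 = 7.44

7.44


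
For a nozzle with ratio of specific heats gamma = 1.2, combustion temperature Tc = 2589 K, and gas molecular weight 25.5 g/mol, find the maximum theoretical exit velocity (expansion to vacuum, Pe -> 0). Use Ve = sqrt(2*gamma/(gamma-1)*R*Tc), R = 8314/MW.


R = 8314 / 25.5 = 326.04 J/(kg.K)
Ve = sqrt(2 * 1.2 / (1.2 - 1) * 326.04 * 2589) = 3183 m/s

3183 m/s


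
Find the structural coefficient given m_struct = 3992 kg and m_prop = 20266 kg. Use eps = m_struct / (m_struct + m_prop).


eps = 3992 / (3992 + 20266) = 0.1646

0.1646


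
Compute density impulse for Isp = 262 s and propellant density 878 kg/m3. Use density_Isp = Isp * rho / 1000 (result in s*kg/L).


rho*Isp = 262 * 878 / 1000 = 230 s*kg/L

230 s*kg/L


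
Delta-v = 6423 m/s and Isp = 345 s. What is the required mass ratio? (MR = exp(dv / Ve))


Ve = 345 * 9.81 = 3384.45 m/s
MR = exp(6423 / 3384.45) = 6.671

6.671


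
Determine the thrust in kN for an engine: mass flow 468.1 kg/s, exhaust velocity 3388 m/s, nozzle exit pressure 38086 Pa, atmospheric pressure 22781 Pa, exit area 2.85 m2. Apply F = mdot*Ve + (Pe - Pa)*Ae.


F = 468.1 * 3388 + (38086 - 22781) * 2.85 = 1.6295e+06 N = 1629.5 kN

1629.5 kN
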